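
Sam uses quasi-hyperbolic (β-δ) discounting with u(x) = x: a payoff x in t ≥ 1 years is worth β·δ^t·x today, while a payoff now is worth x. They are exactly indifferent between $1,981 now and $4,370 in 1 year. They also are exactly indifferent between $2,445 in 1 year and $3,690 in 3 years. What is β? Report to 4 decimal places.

β ≈ 0.5569

The second indifference involves only future payoffs, so β cancels: β·δ^1·2445 = β·δ^3·3690, giving δ^2 = 2445/3690 = 0.66260, so δ = 0.81400.
Substituting δ into 1981 = β·δ·4370: β = 1981/(3557.195) ≈ 0.5569.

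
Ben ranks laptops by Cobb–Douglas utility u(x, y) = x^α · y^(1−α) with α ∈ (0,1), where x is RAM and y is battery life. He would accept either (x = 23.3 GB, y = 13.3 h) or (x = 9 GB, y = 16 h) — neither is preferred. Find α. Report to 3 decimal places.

The Cobb–Douglas utilities coincide, so 23.3^α·13.3^(1−α) = 9^α·16^(1−α).
(23.3/9)^α = (16/13.3)^(1−α); take logs: α·ln(23.3/9) = (1−α)·ln(16/13.3), i.e. α·0.951229 = (1−α)·0.184825.
With A = 0.951229 and B = 0.184825: α·A = (1−α)·B, so α = B/(A+B) = 0.184825/1.136054 ≈ 0.163.

α ≈ 0.163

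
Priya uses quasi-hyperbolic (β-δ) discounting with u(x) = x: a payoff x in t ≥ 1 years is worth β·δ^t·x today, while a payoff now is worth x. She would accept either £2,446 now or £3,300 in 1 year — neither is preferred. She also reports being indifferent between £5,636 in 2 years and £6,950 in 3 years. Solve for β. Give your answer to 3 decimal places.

The second indifference involves only future payoffs, so β cancels: β·δ^2·5636 = β·δ^3·6950, giving δ = 5636/6950 = 0.81094.
Now use the now-vs-future pair: 2446 = β·δ·3300 gives β = 2446/(0.81094·3300) ≈ 0.914.

β ≈ 0.914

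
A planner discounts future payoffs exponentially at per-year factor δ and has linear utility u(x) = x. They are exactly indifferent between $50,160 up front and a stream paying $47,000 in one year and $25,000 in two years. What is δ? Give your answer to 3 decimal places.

δ ≈ 0.760

Equating present values: 50160 = 47000δ + 25000δ².
That is, 25000δ² + 47000δ − 50160 = 0, a quadratic in δ.
By the quadratic formula (taking the positive root), δ = (−47000 + √7225000000.00) / 50000 ≈ 0.760.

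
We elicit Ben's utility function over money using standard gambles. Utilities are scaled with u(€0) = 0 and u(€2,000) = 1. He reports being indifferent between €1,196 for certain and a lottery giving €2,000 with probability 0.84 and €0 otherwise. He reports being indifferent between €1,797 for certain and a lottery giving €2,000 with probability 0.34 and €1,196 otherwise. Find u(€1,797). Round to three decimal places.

First, u(€1,196) = 0.84·u(€2,000) + 0.16·u(€0) = 0.84.
Then u(€1,797) = 0.34·u(€2,000) + 0.66·u(€1,196) = 0.34·1.00 + 0.66·0.84 = 0.8944.

0.894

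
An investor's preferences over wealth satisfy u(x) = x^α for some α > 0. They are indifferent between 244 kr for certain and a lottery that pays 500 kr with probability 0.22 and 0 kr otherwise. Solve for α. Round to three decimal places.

The lottery's expected utility is 0.22·u(500) + 0.78·u(0) = 0.22·500^α (since u(0) = 0 for α > 0).
Equating: 244^α = 0.22·500^α, i.e. 0.4880^α = 0.22.
Take logs: α = ln 0.22 / ln(244/500) ≈ 2.11046.

α ≈ 2.110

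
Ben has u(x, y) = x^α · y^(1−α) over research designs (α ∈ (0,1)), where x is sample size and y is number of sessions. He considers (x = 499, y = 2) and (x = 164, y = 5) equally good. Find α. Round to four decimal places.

α ≈ 0.4516

The Cobb–Douglas utilities coincide, so 499^α·2^(1−α) = 164^α·5^(1−α).
(499/164)^α = (5/2)^(1−α); take logs: α·ln(499/164) = (1−α)·ln(5/2), i.e. α·1.1127397 = (1−α)·0.9162907.
So α/(1−α) = (0.9162907)/(1.1127397) = 0.8234547, and α = 0.8234547/1.8234547 ≈ 0.4516.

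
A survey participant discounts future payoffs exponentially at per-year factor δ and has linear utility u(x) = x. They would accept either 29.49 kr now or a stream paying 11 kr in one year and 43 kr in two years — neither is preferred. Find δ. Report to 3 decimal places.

The stream is worth 11δ + 43δ² today, so 11δ + 43δ² = 29.49.
That is, 43δ² + 11δ − 29.49 = 0, a quadratic in δ.
δ = (−11 + √(11² + 4·43·29.49)) / (2·43) = (−11 + √5193.28) / 86 ≈ 0.710.

δ ≈ 0.710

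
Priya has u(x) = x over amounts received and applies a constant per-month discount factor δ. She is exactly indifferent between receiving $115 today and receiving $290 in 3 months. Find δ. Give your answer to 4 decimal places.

δ ≈ 0.7347

The payoff in 3 months is discounted by δ^3, so u(115) = δ^3·u(290) and δ^3 = u(115)/u(290).
With u(x) = x: δ^3 = 115/290 = 0.39655.
Hence δ = (0.39655)^(1/3) = 0.734683.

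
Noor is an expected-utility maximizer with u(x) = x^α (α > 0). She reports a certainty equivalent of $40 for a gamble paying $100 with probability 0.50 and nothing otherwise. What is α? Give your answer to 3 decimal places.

Since u(0) = 0, the lottery's EU is 0.50·100^α.
Equating: 40^α = 0.50·100^α, i.e. 0.4000^α = 0.50.
Taking logs: α·ln(40/100) = ln(0.50), so α = -0.693147 / -0.916291 ≈ 0.756.

α ≈ 0.756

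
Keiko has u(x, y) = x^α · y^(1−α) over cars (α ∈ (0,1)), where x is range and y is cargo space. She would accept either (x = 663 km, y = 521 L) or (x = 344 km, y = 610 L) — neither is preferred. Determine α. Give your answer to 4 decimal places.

α ≈ 0.1938

Set the two utilities equal: 663^α·521^(1−α) = 344^α·610^(1−α).
(663/344)^α = (610/521)^(1−α); take logs: α·ln(663/344) = (1−α)·ln(610/521), i.e. α·0.6561333 = (1−α)·0.1577089.
Thus α·(0.8138422) = 0.1577089, so α = 0.1577089/0.8138422 ≈ 0.1938.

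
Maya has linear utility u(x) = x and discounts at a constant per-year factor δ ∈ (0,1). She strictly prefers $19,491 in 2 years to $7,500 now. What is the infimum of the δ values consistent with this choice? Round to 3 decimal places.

δ > 0.620

Under u(x) = x this choice says 7500 < δ^2·19491.
Hence δ^2 > 7500/19491 = 0.38479, and x ↦ x^(1/2) is increasing on (0,∞).
δ > (7500/19491)^(1/2) ≈ 0.620.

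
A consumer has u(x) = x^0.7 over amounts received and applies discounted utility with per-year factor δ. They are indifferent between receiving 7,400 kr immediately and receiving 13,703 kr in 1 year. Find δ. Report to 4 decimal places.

δ ≈ 0.6497

Equating discounted utilities: u(7400) = δ·u(13703) ⇒ δ = u(7400)/u(13703).
Since u(x) = x^0.7, δ = (7400/13703)^0.7 = 0.54003^0.7 = 0.64967.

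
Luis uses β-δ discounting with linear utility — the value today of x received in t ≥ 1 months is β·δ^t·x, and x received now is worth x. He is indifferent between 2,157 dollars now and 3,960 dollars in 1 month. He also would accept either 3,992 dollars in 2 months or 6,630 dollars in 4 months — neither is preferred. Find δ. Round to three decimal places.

Both payoffs in the second observation are in the future, so β drops out: δ^2·3992 = δ^4·6630 ⇒ δ^2 = 3992/6630 = 0.60211, so δ = 0.77596.

δ ≈ 0.776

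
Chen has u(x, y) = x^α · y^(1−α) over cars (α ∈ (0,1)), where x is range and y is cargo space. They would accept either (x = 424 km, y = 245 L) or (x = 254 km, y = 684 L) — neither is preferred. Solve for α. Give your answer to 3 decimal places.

α ≈ 0.667

Indifference: 424^α · 245^(1−α) = 254^α · 684^(1−α).
Taking logs: α·ln 424 + (1−α)·ln 245 = α·ln 254 + (1−α)·ln 684, i.e. α·0.512399 = (1−α)·1.026700.
So α/(1−α) = (1.026700)/(0.512399) = 2.003712, and α = 2.003712/3.003712 ≈ 0.667.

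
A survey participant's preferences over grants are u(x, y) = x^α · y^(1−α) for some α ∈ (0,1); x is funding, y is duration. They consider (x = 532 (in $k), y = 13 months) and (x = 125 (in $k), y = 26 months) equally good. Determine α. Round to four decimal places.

α ≈ 0.3237

Indifference: 532^α · 13^(1−α) = 125^α · 26^(1−α).
Rearrange to (532/125)^α = (26/13)^(1−α) and take logs: α·1.4483298 = (1−α)·0.6931472.
So α/(1−α) = (0.6931472)/(1.4483298) = 0.4785838, and α = 0.4785838/1.4785838 ≈ 0.3237.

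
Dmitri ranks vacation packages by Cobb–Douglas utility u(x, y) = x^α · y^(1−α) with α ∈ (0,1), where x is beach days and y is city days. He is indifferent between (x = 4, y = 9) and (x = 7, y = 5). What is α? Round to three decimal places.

The Cobb–Douglas utilities coincide, so 4^α·9^(1−α) = 7^α·5^(1−α).
Taking logs: α·ln 4 + (1−α)·ln 9 = α·ln 7 + (1−α)·ln 5, i.e. α·-0.559616 = (1−α)·-0.587787.
So α/(1−α) = (-0.587787)/(-0.559616) = 1.050340, and α = 1.050340/2.050340 ≈ 0.512.

α ≈ 0.512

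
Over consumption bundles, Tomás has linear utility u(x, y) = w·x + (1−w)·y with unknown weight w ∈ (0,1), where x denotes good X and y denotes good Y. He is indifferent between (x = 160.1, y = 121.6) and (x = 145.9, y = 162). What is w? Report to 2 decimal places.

Equating utilities: w·160.1 + (1−w)·121.6 = w·145.9 + (1−w)·162.
Collecting terms: w·14.2 = (1−w)·40.4.
Hence w = 40.4/(14.2+40.4) = 40.4/54.6 = 0.74.

w = 0.74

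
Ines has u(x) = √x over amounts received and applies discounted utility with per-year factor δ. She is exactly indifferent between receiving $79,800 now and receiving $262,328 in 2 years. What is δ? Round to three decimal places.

δ ≈ 0.743

The payoff in 2 years is discounted by δ^2, so u(79800) = δ^2·u(262328) and δ^2 = u(79800)/u(262328).
Since u(x) = √x, δ^2 = √(79800/262328) = 0.55154.
Taking the square root: δ = 0.55154^(1/2) ≈ 0.743.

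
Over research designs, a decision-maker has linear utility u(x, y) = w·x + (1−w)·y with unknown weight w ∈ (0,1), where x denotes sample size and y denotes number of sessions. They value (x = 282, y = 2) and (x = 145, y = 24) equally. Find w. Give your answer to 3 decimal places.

w = 0.138

Indifference: w·282 + (1−w)·2 = w·145 + (1−w)·24.
Rearranging, 137·w − 22·(1−w) = 0.
Hence w = 22/(137+22) = 22/159 = 0.138.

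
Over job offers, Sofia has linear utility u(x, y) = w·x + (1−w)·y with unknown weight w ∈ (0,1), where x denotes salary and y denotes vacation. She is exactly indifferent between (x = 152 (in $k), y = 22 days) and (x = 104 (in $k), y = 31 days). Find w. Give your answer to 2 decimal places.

w = 0.16

Indifference: w·152 + (1−w)·22 = w·104 + (1−w)·31.
Rearranging, 48·w − 9·(1−w) = 0.
Hence w = 9/(48+9) = 9/57 = 0.16.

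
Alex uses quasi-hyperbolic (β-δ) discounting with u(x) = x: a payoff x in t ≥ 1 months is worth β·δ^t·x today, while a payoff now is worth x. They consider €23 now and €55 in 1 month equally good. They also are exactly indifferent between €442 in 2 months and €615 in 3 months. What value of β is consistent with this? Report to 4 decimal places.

β ≈ 0.5819

From the later pair, β·δ^2·442 = β·δ^3·615; dividing through, δ = 442/615 = 0.71870.
The first indifference: 23 = β·δ·55, so β = 23/(δ·55) = 23/(0.71870·55) ≈ 0.5819.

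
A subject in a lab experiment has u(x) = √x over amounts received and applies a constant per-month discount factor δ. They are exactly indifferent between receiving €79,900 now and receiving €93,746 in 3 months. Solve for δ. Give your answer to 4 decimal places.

δ ≈ 0.9737

Indifference means u(79900) = δ^3 · u(93746), so δ^3 = u(79900)/u(93746).
With u(x) = √x: δ^3 = √79900/√93746 = √(79900/93746) = 0.92320.
So δ = 0.92320^(1/3) ≈ 0.9737.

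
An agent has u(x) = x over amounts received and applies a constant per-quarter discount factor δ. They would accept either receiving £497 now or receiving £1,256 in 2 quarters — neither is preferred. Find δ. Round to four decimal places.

δ ≈ 0.6290

Indifference means u(497) = δ^2 · u(1256), so δ^2 = u(497)/u(1256).
With u(x) = x: δ^2 = 497/1256 = 0.39570.
So δ = 0.39570^(1/2) ≈ 0.6290.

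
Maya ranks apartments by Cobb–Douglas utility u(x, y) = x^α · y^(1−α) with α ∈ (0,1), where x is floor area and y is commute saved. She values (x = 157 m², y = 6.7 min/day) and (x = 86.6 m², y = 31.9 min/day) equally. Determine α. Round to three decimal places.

Set the two utilities equal: 157^α·6.7^(1−α) = 86.6^α·31.9^(1−α).
Taking logs: α·ln 157 + (1−α)·ln 6.7 = α·ln 86.6 + (1−α)·ln 31.9, i.e. α·0.594946 = (1−α)·1.560498.
Thus α·(2.155444) = 1.560498, so α = 1.560498/2.155444 ≈ 0.724.

α ≈ 0.724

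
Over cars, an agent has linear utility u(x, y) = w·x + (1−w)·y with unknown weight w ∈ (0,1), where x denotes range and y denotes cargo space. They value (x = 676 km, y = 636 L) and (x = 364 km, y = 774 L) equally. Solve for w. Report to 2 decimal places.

w = 0.31

Equating utilities: w·676 + (1−w)·636 = w·364 + (1−w)·774.
Collecting terms: w·312 = (1−w)·138.
So w/(1−w) = 138/312 = 0.4423, giving w = 138/(312+138) = 0.31.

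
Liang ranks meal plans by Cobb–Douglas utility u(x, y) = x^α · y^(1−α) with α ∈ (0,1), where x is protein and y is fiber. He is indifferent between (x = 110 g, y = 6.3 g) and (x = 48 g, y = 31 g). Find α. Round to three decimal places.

α ≈ 0.658

Indifference: 110^α · 6.3^(1−α) = 48^α · 31^(1−α).
(110/48)^α = (31/6.3)^(1−α); take logs: α·ln(110/48) = (1−α)·ln(31/6.3), i.e. α·0.829279 = (1−α)·1.593438.
Thus α·(2.422717) = 1.593438, so α = 1.593438/2.422717 ≈ 0.658.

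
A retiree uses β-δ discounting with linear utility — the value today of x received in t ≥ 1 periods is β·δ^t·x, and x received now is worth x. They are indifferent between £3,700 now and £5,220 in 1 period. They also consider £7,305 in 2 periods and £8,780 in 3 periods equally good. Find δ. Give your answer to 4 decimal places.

Both payoffs in the second observation are in the future, so β drops out: δ^2·7305 = δ^3·8780 ⇒ δ = 7305/8780 = 0.83200.

δ ≈ 0.8320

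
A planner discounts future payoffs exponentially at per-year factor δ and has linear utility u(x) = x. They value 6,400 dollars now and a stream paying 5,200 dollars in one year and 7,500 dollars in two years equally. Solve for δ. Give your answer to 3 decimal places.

δ ≈ 0.640

Equating present values: 6400 = 5200δ + 7500δ².
That is, 7500δ² + 5200δ − 6400 = 0, a quadratic in δ.
The positive root is δ = [−5200 + √(5200² + 4·7500·6400)] / (2·7500) = (−5200 + 14800.000)/15000 ≈ 0.640.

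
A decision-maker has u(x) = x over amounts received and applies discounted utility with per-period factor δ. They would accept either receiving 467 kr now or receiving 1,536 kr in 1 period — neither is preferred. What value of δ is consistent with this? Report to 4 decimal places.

δ ≈ 0.3040

The payoff in 1 period is discounted by δ, so u(467) = δ·u(1536) and δ = u(467)/u(1536).
With u(x) = x: δ = 467/1536 = 0.30404.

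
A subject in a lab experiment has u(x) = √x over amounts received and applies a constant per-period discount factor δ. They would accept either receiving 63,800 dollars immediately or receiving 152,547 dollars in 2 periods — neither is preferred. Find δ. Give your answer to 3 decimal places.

δ ≈ 0.804

Equating discounted utilities: u(63800) = δ^2·u(152547) ⇒ δ^2 = u(63800)/u(152547).
With u(x) = √x: δ^2 = √63800/√152547 = √(63800/152547) = 0.64671.
Hence δ = (0.64671)^(1/2) = 0.80418.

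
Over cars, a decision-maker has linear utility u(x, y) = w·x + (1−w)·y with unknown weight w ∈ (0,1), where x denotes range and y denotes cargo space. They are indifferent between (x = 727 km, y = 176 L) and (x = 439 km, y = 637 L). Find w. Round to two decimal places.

w = 0.62

u(727,176) = u(439,637) means w·727 + (1−w)·176 = w·439 + (1−w)·637.
Rearranging, 288·w − 461·(1−w) = 0.
The marginal rate of substitution is 461/288, so w = 461/(288+461) = 0.62.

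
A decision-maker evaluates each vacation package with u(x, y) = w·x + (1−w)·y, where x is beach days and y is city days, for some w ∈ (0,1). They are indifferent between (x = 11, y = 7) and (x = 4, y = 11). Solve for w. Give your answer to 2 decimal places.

w = 0.36

Indifference: w·11 + (1−w)·7 = w·4 + (1−w)·11.
w·(11−4) = (1−w)·(11−7), i.e. w·7 = (1−w)·4.
Hence w = 4/(7+4) = 4/11 = 0.36.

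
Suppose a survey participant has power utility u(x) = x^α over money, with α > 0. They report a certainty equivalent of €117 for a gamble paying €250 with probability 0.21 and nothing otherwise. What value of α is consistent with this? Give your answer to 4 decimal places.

α ≈ 2.0554

Since u(0) = 0, the lottery's EU is 0.21·250^α.
Equating: 117^α = 0.21·250^α, i.e. 0.4680^α = 0.21.
α = ln(0.21) / ln(117/250) = -1.5606477/-0.7592870 ≈ 2.0554.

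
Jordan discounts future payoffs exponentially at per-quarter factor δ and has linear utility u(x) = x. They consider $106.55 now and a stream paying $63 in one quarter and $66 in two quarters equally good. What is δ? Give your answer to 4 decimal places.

Equating present values: 106.55 = 63δ + 66δ².
So 66δ² + 63δ − 106.55 = 0.
δ = (−63 + √(63² + 4·66·106.55)) / (2·66) = (−63 + √32098.20) / 132 ≈ 0.8800.

δ ≈ 0.8800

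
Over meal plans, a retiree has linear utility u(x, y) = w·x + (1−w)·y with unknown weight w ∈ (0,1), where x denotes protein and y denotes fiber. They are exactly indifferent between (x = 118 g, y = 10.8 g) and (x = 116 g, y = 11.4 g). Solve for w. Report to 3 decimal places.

Equating utilities: w·118 + (1−w)·10.8 = w·116 + (1−w)·11.4.
Rearranging, 2·w − 0.6·(1−w) = 0.
So w/(1−w) = 0.6/2 = 0.3000, giving w = 0.6/(2+0.6) = 0.231.

w = 0.231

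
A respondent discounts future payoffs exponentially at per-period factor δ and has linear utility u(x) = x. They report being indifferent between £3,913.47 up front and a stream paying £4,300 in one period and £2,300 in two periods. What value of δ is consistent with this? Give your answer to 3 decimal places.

δ ≈ 0.670

The stream is worth 4300δ + 2300δ² today, so 4300δ + 2300δ² = 3913.47.
So 2300δ² + 4300δ − 3913.47 = 0.
The positive root is δ = [−4300 + √(4300² + 4·2300·3913.47)] / (2·2300) = (−4300 + 7382.000)/4600 ≈ 0.670.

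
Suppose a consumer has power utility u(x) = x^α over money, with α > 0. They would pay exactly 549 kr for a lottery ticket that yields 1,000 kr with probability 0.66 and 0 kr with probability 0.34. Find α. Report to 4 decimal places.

α ≈ 0.6929

The lottery's expected utility is 0.66·u(1000) + 0.34·u(0) = 0.66·1000^α (since u(0) = 0 for α > 0).
Setting u(549) equal to that: 549^α = 0.66·1000^α ⇒ (549/1000)^α = 0.66.
α = ln(0.66) / ln(549/1000) = -0.4155154/-0.5996568 ≈ 0.6929.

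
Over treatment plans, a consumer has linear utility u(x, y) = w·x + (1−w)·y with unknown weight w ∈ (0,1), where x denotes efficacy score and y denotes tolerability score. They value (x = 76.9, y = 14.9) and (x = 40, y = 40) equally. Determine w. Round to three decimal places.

u(76.9,14.9) = u(40,40) means w·76.9 + (1−w)·14.9 = w·40 + (1−w)·40.
Rearranging, 36.9·w − 25.1·(1−w) = 0.
So w/(1−w) = 25.1/36.9 = 0.6802, giving w = 25.1/(36.9+25.1) = 0.405.

w = 0.405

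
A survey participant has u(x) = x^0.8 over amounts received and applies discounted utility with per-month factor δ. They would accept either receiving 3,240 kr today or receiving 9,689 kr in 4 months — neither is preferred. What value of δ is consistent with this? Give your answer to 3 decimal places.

Indifference means u(3240) = δ^4 · u(9689), so δ^4 = u(3240)/u(9689).
Since u(x) = x^0.8, δ^4 = (3240/9689)^0.8 = 0.33440^0.8 = 0.41631.
So δ = 0.41631^(1/4) ≈ 0.803.

δ ≈ 0.803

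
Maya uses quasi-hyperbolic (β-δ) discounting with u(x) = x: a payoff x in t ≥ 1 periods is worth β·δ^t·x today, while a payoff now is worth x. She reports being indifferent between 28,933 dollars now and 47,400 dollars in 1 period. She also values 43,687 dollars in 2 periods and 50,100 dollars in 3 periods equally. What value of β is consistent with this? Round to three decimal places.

From the later pair, β·δ^2·43687 = β·δ^3·50100; dividing through, δ = 43687/50100 = 0.87200.
Substituting δ into 28933 = β·δ·47400: β = 28933/(41332.611) ≈ 0.700.

β ≈ 0.700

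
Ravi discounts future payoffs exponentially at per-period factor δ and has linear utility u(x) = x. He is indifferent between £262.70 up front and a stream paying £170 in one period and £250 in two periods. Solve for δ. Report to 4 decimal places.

δ ≈ 0.7400

Present value of the stream is 170·δ + 250·δ². Indifference gives 170δ + 250δ² = 262.70.
Rearranged: 250δ² + 170δ − 262.70 = 0.
By the quadratic formula (taking the positive root), δ = (−170 + √291600.00) / 500 ≈ 0.7400.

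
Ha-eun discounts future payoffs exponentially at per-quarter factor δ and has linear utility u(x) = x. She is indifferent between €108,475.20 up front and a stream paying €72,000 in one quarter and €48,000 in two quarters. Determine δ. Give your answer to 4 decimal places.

δ ≈ 0.9300

Present value of the stream is 72000·δ + 48000·δ². Indifference gives 72000δ + 48000δ² = 108475.20.
That is, 48000δ² + 72000δ − 108475.20 = 0, a quadratic in δ.
The positive root is δ = [−72000 + √(72000² + 4·48000·108475.20)] / (2·48000) = (−72000 + 161280.000)/96000 ≈ 0.9300.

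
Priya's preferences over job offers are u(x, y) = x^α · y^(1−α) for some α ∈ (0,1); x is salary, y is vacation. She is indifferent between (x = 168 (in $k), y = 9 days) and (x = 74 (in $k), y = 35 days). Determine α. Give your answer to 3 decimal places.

Set the two utilities equal: 168^α·9^(1−α) = 74^α·35^(1−α).
Rearrange to (168/74)^α = (35/9)^(1−α) and take logs: α·0.819899 = (1−α)·1.358123.
So α/(1−α) = (1.358123)/(0.819899) = 1.656452, and α = 1.656452/2.656452 ≈ 0.624.

α ≈ 0.624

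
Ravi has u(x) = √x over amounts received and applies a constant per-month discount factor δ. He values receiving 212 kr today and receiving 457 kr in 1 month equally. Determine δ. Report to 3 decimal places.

δ ≈ 0.681

The payoff in 1 month is discounted by δ, so u(212) = δ·u(457) and δ = u(212)/u(457).
With u(x) = √x: δ = √212/√457 = √(212/457) = 0.68110.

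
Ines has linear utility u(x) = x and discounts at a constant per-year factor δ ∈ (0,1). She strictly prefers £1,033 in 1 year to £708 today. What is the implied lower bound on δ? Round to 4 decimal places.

Comparing present values: 708 < δ·1033.
Dividing through by 1033 gives δ > 0.68538.

δ > 0.6854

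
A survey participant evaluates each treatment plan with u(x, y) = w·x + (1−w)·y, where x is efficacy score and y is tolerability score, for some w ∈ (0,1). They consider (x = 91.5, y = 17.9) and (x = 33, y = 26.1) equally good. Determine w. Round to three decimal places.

w = 0.123

Equating utilities: w·91.5 + (1−w)·17.9 = w·33 + (1−w)·26.1.
Rearranging, 58.5·w − 8.2·(1−w) = 0.
So w/(1−w) = 8.2/58.5 = 0.1402, giving w = 8.2/(58.5+8.2) = 0.123.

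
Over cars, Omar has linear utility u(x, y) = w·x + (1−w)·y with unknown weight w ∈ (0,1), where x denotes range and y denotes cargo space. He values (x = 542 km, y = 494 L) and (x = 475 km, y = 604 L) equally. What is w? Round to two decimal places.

w = 0.62

Indifference: w·542 + (1−w)·494 = w·475 + (1−w)·604.
w·(542−475) = (1−w)·(604−494), i.e. w·67 = (1−w)·110.
The marginal rate of substitution is 110/67, so w = 110/(67+110) = 0.62.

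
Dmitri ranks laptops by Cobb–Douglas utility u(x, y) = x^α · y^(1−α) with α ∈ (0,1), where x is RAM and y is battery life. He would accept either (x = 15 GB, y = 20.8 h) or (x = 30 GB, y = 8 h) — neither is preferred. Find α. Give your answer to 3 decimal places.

Indifference: 15^α · 20.8^(1−α) = 30^α · 8^(1−α).
(15/30)^α = (8/20.8)^(1−α); take logs: α·ln(15/30) = (1−α)·ln(8/20.8), i.e. α·-0.693147 = (1−α)·-0.955511.
So α/(1−α) = (-0.955511)/(-0.693147) = 1.378511, and α = 1.378511/2.378511 ≈ 0.580.

α ≈ 0.580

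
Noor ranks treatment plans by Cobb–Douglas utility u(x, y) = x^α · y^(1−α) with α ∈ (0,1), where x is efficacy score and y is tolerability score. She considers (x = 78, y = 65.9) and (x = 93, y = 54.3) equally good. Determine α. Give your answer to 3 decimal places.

α ≈ 0.524

Indifference: 78^α · 65.9^(1−α) = 93^α · 54.3^(1−α).
(78/93)^α = (54.3/65.9)^(1−α); take logs: α·ln(78/93) = (1−α)·ln(54.3/65.9), i.e. α·-0.175891 = (1−α)·-0.193614.
So α/(1−α) = (-0.193614)/(-0.175891) = 1.100761, and α = 1.100761/2.100761 ≈ 0.524.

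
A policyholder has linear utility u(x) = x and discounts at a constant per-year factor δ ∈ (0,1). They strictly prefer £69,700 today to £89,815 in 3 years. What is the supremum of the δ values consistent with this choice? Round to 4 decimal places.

Under u(x) = x this choice says 69700 > δ^3·89815.
So δ^3 < 69700/89815 = 0.77604; taking the cube root of both positive sides preserves the inequality.
δ < 0.77604^(1/3) = 0.9190.

δ < 0.9190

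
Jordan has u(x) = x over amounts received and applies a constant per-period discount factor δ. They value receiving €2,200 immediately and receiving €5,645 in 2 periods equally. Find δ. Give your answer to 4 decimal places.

The payoff in 2 periods is discounted by δ^2, so u(2200) = δ^2·u(5645) and δ^2 = u(2200)/u(5645).
With u(x) = x: δ^2 = 2200/5645 = 0.38973.
Taking the square root: δ = 0.38973^(1/2) ≈ 0.6243.

δ ≈ 0.6243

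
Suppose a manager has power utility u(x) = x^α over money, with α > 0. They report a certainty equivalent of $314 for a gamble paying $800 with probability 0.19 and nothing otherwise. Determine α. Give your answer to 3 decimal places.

α ≈ 1.776

EU(lottery) = 0.19·800^α + 0.81·0 = 0.19·800^α.
Indifference: 314^α = 0.19·800^α, so (314/800)^α = 0.19.
α = ln(0.19) / ln(314/800) = -1.660731/-0.935219 ≈ 1.776.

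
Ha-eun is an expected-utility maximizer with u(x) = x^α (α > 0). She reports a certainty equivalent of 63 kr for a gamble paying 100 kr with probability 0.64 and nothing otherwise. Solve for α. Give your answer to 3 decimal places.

The lottery's expected utility is 0.64·u(100) + 0.36·u(0) = 0.64·100^α (since u(0) = 0 for α > 0).
Setting u(63) equal to that: 63^α = 0.64·100^α ⇒ (63/100)^α = 0.64.
Take logs: α = ln 0.64 / ln(63/100) ≈ 0.96592.

α ≈ 0.966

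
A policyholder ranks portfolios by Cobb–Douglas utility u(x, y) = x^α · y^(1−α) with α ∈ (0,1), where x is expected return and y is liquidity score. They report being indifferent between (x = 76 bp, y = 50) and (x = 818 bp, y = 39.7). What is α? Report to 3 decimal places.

Set the two utilities equal: 76^α·50^(1−α) = 818^α·39.7^(1−α).
Rearrange to (76/818)^α = (39.7/50)^(1−α) and take logs: α·-2.376129 = (1−α)·-0.230672.
With A = -2.376129 and B = -0.230672: α·A = (1−α)·B, so α = B/(A+B) = -0.230672/-2.606801 ≈ 0.088.

α ≈ 0.088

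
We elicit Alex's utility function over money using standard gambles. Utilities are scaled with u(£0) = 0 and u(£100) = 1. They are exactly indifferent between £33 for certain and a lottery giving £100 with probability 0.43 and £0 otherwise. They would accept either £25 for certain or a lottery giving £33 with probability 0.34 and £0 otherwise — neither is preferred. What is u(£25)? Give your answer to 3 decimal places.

0.146

First, u(£33) = 0.43·u(£100) + 0.57·u(£0) = 0.43.
Chaining: u(£25) = 0.34·0.43 + 0.66·0.00 = 0.1462.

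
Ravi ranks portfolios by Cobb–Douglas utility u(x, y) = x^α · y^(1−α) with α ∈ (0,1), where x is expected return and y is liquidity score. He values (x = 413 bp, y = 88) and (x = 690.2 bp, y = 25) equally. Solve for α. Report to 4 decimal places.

α ≈ 0.7102

The Cobb–Douglas utilities coincide, so 413^α·88^(1−α) = 690.2^α·25^(1−α).
Rearrange to (413/690.2)^α = (25/88)^(1−α) and take logs: α·-0.5135338 = (1−α)·-1.2584610.
So α/(1−α) = (-1.2584610)/(-0.5135338) = 2.4505904, and α = 2.4505904/3.4505904 ≈ 0.7102.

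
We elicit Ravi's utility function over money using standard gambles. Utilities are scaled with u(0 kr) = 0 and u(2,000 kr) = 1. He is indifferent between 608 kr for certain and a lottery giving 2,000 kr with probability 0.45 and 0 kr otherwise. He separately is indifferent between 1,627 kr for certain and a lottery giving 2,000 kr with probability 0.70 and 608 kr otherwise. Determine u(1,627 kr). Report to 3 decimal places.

The first gamble pins u(608 kr): it must equal 0.45·1 + 0.55·0 = 0.45.
The second indifference gives u(1,627 kr) = 0.70·u(2,000 kr) + 0.30·u(608 kr) = 0.70·1.00 + 0.30·0.45 = 0.8350.

0.835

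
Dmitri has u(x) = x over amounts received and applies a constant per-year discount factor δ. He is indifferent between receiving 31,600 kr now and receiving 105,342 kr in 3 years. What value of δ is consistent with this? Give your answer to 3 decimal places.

δ ≈ 0.669

Indifference means u(31600) = δ^3 · u(105342), so δ^3 = u(31600)/u(105342).
With u(x) = x: δ^3 = 31600/105342 = 0.29998.
So δ = 0.29998^(1/3) ≈ 0.669.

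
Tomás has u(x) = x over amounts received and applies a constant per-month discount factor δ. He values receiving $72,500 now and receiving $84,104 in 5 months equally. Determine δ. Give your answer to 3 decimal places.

δ ≈ 0.971

Equating discounted utilities: u(72500) = δ^5·u(84104) ⇒ δ^5 = u(72500)/u(84104).
With u(x) = x: δ^5 = 72500/84104 = 0.86203.
Taking the 5th root: δ = 0.86203^(1/5) ≈ 0.971.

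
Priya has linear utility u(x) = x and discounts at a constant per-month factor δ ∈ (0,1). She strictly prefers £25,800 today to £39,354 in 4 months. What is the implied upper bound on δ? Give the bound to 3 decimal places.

Under u(x) = x this choice says 25800 > δ^4·39354.
Hence δ^4 < 25800/39354 = 0.65559, and x ↦ x^(1/4) is increasing on (0,∞).
δ < (25800/39354)^(1/4) ≈ 0.900.

δ < 0.900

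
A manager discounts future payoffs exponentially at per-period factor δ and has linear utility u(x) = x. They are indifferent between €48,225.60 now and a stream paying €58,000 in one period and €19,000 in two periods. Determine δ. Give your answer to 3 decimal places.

The stream is worth 58000δ + 19000δ² today, so 58000δ + 19000δ² = 48225.60.
So 19000δ² + 58000δ − 48225.60 = 0.
The positive root is δ = [−58000 + √(58000² + 4·19000·48225.60)] / (2·19000) = (−58000 + 83840.000)/38000 ≈ 0.680.

δ ≈ 0.680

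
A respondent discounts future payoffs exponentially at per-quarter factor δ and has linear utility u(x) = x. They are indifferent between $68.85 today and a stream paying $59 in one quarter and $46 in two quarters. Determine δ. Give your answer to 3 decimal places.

δ ≈ 0.740

Equating present values: 68.85 = 59δ + 46δ².
Rearranged: 46δ² + 59δ − 68.85 = 0.
The positive root is δ = [−59 + √(59² + 4·46·68.85)] / (2·46) = (−59 + 127.080)/92 ≈ 0.740.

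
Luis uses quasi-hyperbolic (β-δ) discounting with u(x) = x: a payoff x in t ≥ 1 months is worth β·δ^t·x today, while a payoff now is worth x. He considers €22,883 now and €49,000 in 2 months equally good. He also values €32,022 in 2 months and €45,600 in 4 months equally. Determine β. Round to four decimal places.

Both payoffs in the second observation are in the future, so β drops out: δ^2·32022 = δ^4·45600 ⇒ δ^2 = 32022/45600 = 0.70224, so δ = 0.83800.
The first indifference: 22883 = β·δ^2·49000, so β = 22883/(δ^2·49000) = 22883/(0.70224·49000) ≈ 0.6650.

β ≈ 0.6650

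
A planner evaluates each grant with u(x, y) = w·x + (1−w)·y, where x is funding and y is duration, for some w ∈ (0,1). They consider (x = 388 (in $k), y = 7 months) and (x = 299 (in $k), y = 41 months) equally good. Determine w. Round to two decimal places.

Equating utilities: w·388 + (1−w)·7 = w·299 + (1−w)·41.
Collecting terms: w·89 = (1−w)·34.
The marginal rate of substitution is 34/89, so w = 34/(89+34) = 0.28.

w = 0.28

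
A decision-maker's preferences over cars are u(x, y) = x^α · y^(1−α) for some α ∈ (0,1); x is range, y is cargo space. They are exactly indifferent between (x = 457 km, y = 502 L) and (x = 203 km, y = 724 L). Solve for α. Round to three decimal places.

α ≈ 0.311

Set the two utilities equal: 457^α·502^(1−α) = 203^α·724^(1−α).
Taking logs: α·ln 457 + (1−α)·ln 502 = α·ln 203 + (1−α)·ln 724, i.e. α·0.811477 = (1−α)·0.366191.
So α/(1−α) = (0.366191)/(0.811477) = 0.451265, and α = 0.451265/1.451265 ≈ 0.311.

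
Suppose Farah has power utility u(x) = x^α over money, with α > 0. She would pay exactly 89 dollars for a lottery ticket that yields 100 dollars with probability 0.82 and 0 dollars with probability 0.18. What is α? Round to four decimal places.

α ≈ 1.7029

The lottery's expected utility is 0.82·u(100) + 0.18·u(0) = 0.82·100^α (since u(0) = 0 for α > 0).
Indifference: 89^α = 0.82·100^α, so (89/100)^α = 0.82.
α = ln(0.82) / ln(89/100) = -0.1984509/-0.1165338 ≈ 1.7029.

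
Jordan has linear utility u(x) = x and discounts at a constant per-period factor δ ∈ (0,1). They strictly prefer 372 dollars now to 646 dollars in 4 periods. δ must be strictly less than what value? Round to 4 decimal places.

δ < 0.8711

The preference means 372 > δ^4·646.
Hence δ^4 < 372/646 = 0.57585, and x ↦ x^(1/4) is increasing on (0,∞).
δ < (372/646)^(1/4) ≈ 0.8711.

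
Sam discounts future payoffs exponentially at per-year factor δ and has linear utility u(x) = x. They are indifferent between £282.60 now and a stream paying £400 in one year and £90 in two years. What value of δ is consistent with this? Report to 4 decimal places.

The stream is worth 400δ + 90δ² today, so 400δ + 90δ² = 282.60.
That is, 90δ² + 400δ − 282.60 = 0, a quadratic in δ.
δ = (−400 + √(400² + 4·90·282.60)) / (2·90) = (−400 + √261736.00) / 180 ≈ 0.6200.

δ ≈ 0.6200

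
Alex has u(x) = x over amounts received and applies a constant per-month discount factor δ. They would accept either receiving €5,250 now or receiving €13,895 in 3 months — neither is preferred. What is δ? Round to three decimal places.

Indifference means u(5250) = δ^3 · u(13895), so δ^3 = u(5250)/u(13895).
With u(x) = x: δ^3 = 5250/13895 = 0.37783.
So δ = 0.37783^(1/3) ≈ 0.723.

δ ≈ 0.723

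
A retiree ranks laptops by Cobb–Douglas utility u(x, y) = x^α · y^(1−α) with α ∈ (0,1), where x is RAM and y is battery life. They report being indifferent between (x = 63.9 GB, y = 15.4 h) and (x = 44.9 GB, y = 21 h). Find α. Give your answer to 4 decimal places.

α ≈ 0.4678

The Cobb–Douglas utilities coincide, so 63.9^α·15.4^(1−α) = 44.9^α·21^(1−α).
Rearrange to (63.9/44.9)^α = (21/15.4)^(1−α) and take logs: α·0.3528816 = (1−α)·0.3101549.
Thus α·(0.6630365) = 0.3101549, so α = 0.3101549/0.6630365 ≈ 0.4678.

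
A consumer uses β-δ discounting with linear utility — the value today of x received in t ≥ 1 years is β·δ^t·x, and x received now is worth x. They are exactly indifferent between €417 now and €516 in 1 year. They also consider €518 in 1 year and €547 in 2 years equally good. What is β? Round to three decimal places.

β ≈ 0.853

Both payoffs in the second observation are in the future, so β drops out: δ^1·518 = δ^2·547 ⇒ δ = 518/547 = 0.94698.
The first indifference: 417 = β·δ·516, so β = 417/(δ·516) = 417/(0.94698·516) ≈ 0.853.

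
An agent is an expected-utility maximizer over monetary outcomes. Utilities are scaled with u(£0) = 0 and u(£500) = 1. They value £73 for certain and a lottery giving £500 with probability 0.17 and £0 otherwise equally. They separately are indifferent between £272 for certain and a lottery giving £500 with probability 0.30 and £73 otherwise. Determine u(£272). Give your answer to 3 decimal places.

From the first indifference, u(£73) = 0.17·u(£500) + 0.83·u(£0) = 0.17·1 + 0.83·0 = 0.17.
Then u(£272) = 0.30·u(£500) + 0.70·u(£73) = 0.30·1.00 + 0.70·0.17 = 0.4190.

0.419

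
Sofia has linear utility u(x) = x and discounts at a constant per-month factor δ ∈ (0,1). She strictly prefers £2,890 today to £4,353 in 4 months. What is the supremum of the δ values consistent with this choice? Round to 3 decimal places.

δ < 0.903

Comparing present values: 2890 > δ^4·4353.
So δ^4 < 2890/4353 = 0.66391; taking the 4th root of both positive sides preserves the inequality.
δ < 0.66391^(1/4) = 0.903.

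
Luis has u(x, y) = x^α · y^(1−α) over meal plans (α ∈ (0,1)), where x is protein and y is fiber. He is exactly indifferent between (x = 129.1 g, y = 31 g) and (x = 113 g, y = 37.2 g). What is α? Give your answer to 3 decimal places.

The Cobb–Douglas utilities coincide, so 129.1^α·31^(1−α) = 113^α·37.2^(1−α).
(129.1/113)^α = (37.2/31)^(1−α); take logs: α·ln(129.1/113) = (1−α)·ln(37.2/31), i.e. α·0.133199 = (1−α)·0.182322.
So α/(1−α) = (0.182322)/(0.133199) = 1.368794, and α = 1.368794/2.368794 ≈ 0.578.

α ≈ 0.578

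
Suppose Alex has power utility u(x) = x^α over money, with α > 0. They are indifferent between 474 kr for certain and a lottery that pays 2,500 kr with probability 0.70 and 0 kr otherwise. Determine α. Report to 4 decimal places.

EU(lottery) = 0.70·2500^α + 0.30·0 = 0.70·2500^α.
Setting u(474) equal to that: 474^α = 0.70·2500^α ⇒ (474/2500)^α = 0.70.
Taking logs: α·ln(474/2500) = ln(0.70), so α = -0.3566749 / -1.6628387 ≈ 0.2145.

α ≈ 0.2145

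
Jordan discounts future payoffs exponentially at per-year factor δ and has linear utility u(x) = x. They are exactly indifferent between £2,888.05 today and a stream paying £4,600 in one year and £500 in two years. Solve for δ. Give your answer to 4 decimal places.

The stream is worth 4600δ + 500δ² today, so 4600δ + 500δ² = 2888.05.
That is, 500δ² + 4600δ − 2888.05 = 0, a quadratic in δ.
By the quadratic formula (taking the positive root), δ = (−4600 + √26936100.00) / 1000 ≈ 0.5900.

δ ≈ 0.5900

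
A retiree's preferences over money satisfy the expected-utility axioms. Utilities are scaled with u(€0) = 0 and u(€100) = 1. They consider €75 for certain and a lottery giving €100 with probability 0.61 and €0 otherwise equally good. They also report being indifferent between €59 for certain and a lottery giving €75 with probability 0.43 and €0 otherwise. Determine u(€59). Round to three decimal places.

0.262

First, u(€75) = 0.61·u(€100) + 0.39·u(€0) = 0.61.
Chaining: u(€59) = 0.43·0.61 + 0.57·0.00 = 0.2623.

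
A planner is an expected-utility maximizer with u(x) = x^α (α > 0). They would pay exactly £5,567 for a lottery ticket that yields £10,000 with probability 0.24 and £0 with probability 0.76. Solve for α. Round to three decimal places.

α ≈ 2.436

The lottery's expected utility is 0.24·u(10000) + 0.76·u(0) = 0.24·10000^α (since u(0) = 0 for α > 0).
Setting u(5567) equal to that: 5567^α = 0.24·10000^α ⇒ (5567/10000)^α = 0.24.
Take logs: α = ln 0.24 / ln(5567/10000) ≈ 2.43648.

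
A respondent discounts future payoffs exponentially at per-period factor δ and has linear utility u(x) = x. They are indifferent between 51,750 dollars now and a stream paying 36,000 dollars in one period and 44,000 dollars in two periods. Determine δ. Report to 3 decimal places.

The stream is worth 36000δ + 44000δ² today, so 36000δ + 44000δ² = 51750.
So 44000δ² + 36000δ − 51750 = 0.
The positive root is δ = [−36000 + √(36000² + 4·44000·51750)] / (2·44000) = (−36000 + 102000.000)/88000 ≈ 0.750.

δ ≈ 0.750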